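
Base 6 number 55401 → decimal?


Positional values (base 6):
  1 × 6^0 = 1 × 1 = 1
  0 × 6^1 = 0 × 6 = 0
  4 × 6^2 = 4 × 36 = 144
  5 × 6^3 = 5 × 216 = 1080
  5 × 6^4 = 5 × 1296 = 6480
Sum = 1 + 0 + 144 + 1080 + 6480
= 7705


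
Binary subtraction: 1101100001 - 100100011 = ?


Align and subtract column by column (LSB to MSB, borrowing when needed):
  1101100001
- 0100100011
  ----------
  col 0: (1 - 0 borrow-in) - 1 → 1 - 1 = 0, borrow out 0
  col 1: (0 - 0 borrow-in) - 1 → borrow from next column: (0+2) - 1 = 1, borrow out 1
  col 2: (0 - 1 borrow-in) - 0 → borrow from next column: (-1+2) - 0 = 1, borrow out 1
  col 3: (0 - 1 borrow-in) - 0 → borrow from next column: (-1+2) - 0 = 1, borrow out 1
  col 4: (0 - 1 borrow-in) - 0 → borrow from next column: (-1+2) - 0 = 1, borrow out 1
  col 5: (1 - 1 borrow-in) - 1 → borrow from next column: (0+2) - 1 = 1, borrow out 1
  col 6: (1 - 1 borrow-in) - 0 → 0 - 0 = 0, borrow out 0
  col 7: (0 - 0 borrow-in) - 0 → 0 - 0 = 0, borrow out 0
  col 8: (1 - 0 borrow-in) - 1 → 1 - 1 = 0, borrow out 0
  col 9: (1 - 0 borrow-in) - 0 → 1 - 0 = 1, borrow out 0
Reading bits MSB→LSB: 1000111110
Strip leading zeros: 1000111110
= 1000111110


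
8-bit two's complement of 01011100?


Original: 01011100
Step 1 - Invert all bits: 10100011
Step 2 - Add 1: 10100011 + 1
= 10100100 (represents -92)


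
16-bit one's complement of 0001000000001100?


Original: 0001000000001100
Invert all bits:
  bit 0: 0 → 1
  bit 1: 0 → 1
  bit 2: 0 → 1
  bit 3: 1 → 0
  bit 4: 0 → 1
  bit 5: 0 → 1
  bit 6: 0 → 1
  bit 7: 0 → 1
  bit 8: 0 → 1
  bit 9: 0 → 1
  bit 10: 0 → 1
  bit 11: 0 → 1
  bit 12: 1 → 0
  bit 13: 1 → 0
  bit 14: 0 → 1
  bit 15: 0 → 1
= 1110111111110011


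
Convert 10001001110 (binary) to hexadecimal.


Group into 4-bit nibbles: 010001001110
  0100 = 4
  0100 = 4
  1110 = E
= 0x44E


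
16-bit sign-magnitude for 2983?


Sign bit: 0 (positive)
Magnitude: 2983 = 000101110100111
= 0000101110100111


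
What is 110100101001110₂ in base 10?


Positional values:
Bit 1: 1 × 2^1 = 2
Bit 2: 1 × 2^2 = 4
Bit 3: 1 × 2^3 = 8
Bit 6: 1 × 2^6 = 64
Bit 8: 1 × 2^8 = 256
Bit 11: 1 × 2^11 = 2048
Bit 13: 1 × 2^13 = 8192
Bit 14: 1 × 2^14 = 16384
Sum = 2 + 4 + 8 + 64 + 256 + 2048 + 8192 + 16384
= 26958


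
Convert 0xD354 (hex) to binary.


Each hex digit → 4 binary bits:
  D = 1101
  3 = 0011
  5 = 0101
  4 = 0100
Concatenate: 1101 0011 0101 0100
= 1101001101010100


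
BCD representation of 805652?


Each digit → 4-bit binary:
  8 → 1000
  0 → 0000
  5 → 0101
  6 → 0110
  5 → 0101
  2 → 0010
= 1000 0000 0101 0110 0101 0010


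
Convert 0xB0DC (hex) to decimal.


Positional values:
Position 0: C × 16^0 = 12 × 1 = 12
Position 1: D × 16^1 = 13 × 16 = 208
Position 2: 0 × 16^2 = 0 × 256 = 0
Position 3: B × 16^3 = 11 × 4096 = 45056
Sum = 12 + 208 + 0 + 45056
= 45276


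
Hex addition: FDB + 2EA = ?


Align and add column by column (LSB to MSB, each column mod 16 with carry):
  0FDB
+ 02EA
  ----
  col 0: B(11) + A(10) + 0 (carry in) = 21 → 5(5), carry out 1
  col 1: D(13) + E(14) + 1 (carry in) = 28 → C(12), carry out 1
  col 2: F(15) + 2(2) + 1 (carry in) = 18 → 2(2), carry out 1
  col 3: 0(0) + 0(0) + 1 (carry in) = 1 → 1(1), carry out 0
Reading digits MSB→LSB: 12C5
Strip leading zeros: 12C5
= 0x12C5


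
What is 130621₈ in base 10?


Positional values:
Position 0: 1 × 8^0 = 1
Position 1: 2 × 8^1 = 16
Position 2: 6 × 8^2 = 384
Position 3: 0 × 8^3 = 0
Position 4: 3 × 8^4 = 12288
Position 5: 1 × 8^5 = 32768
Sum = 1 + 16 + 384 + 0 + 12288 + 32768
= 45457


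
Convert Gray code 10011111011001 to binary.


Gray code: 10011111011001
MSB stays the same: 1
Each subsequent bit = prev_binary XOR current_gray:
  B[1] = 1 XOR 0 = 1
  B[2] = 1 XOR 0 = 1
  B[3] = 1 XOR 1 = 0
  B[4] = 0 XOR 1 = 1
  B[5] = 1 XOR 1 = 0
  B[6] = 0 XOR 1 = 1
  B[7] = 1 XOR 1 = 0
  B[8] = 0 XOR 0 = 0
  B[9] = 0 XOR 1 = 1
  B[10] = 1 XOR 1 = 0
  B[11] = 0 XOR 0 = 0
  B[12] = 0 XOR 0 = 0
  B[13] = 0 XOR 1 = 1
= 11101010010001 (14993 decimal)


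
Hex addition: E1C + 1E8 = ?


Align and add column by column (LSB to MSB, each column mod 16 with carry):
  0E1C
+ 01E8
  ----
  col 0: C(12) + 8(8) + 0 (carry in) = 20 → 4(4), carry out 1
  col 1: 1(1) + E(14) + 1 (carry in) = 16 → 0(0), carry out 1
  col 2: E(14) + 1(1) + 1 (carry in) = 16 → 0(0), carry out 1
  col 3: 0(0) + 0(0) + 1 (carry in) = 1 → 1(1), carry out 0
Reading digits MSB→LSB: 1004
Strip leading zeros: 1004
= 0x1004


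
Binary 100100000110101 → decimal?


Positional values:
Bit 0: 1 × 2^0 = 1
Bit 2: 1 × 2^2 = 4
Bit 4: 1 × 2^4 = 16
Bit 5: 1 × 2^5 = 32
Bit 11: 1 × 2^11 = 2048
Bit 14: 1 × 2^14 = 16384
Sum = 1 + 4 + 16 + 32 + 2048 + 16384
= 18485


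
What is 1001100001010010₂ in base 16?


Group into 4-bit nibbles: 1001100001010010
  1001 = 9
  1000 = 8
  0101 = 5
  0010 = 2
= 0x9852


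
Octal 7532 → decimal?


Positional values:
Position 0: 2 × 8^0 = 2
Position 1: 3 × 8^1 = 24
Position 2: 5 × 8^2 = 320
Position 3: 7 × 8^3 = 3584
Sum = 2 + 24 + 320 + 3584
= 3930


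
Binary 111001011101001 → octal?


Group into 3-bit groups: 111001011101001
  111 = 7
  001 = 1
  011 = 3
  101 = 5
  001 = 1
= 0o71351


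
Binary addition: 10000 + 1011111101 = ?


Align and add column by column (LSB to MSB, carry propagating):
  00000010000
+ 01011111101
  -----------
  col 0: 0 + 1 + 0 (carry in) = 1 → bit 1, carry out 0
  col 1: 0 + 0 + 0 (carry in) = 0 → bit 0, carry out 0
  col 2: 0 + 1 + 0 (carry in) = 1 → bit 1, carry out 0
  col 3: 0 + 1 + 0 (carry in) = 1 → bit 1, carry out 0
  col 4: 1 + 1 + 0 (carry in) = 2 → bit 0, carry out 1
  col 5: 0 + 1 + 1 (carry in) = 2 → bit 0, carry out 1
  col 6: 0 + 1 + 1 (carry in) = 2 → bit 0, carry out 1
  col 7: 0 + 1 + 1 (carry in) = 2 → bit 0, carry out 1
  col 8: 0 + 0 + 1 (carry in) = 1 → bit 1, carry out 0
  col 9: 0 + 1 + 0 (carry in) = 1 → bit 1, carry out 0
  col 10: 0 + 0 + 0 (carry in) = 0 → bit 0, carry out 0
Reading bits MSB→LSB: 01100001101
Strip leading zeros: 1100001101
= 1100001101


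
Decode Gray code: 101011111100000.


Gray code: 101011111100000
MSB stays the same: 1
Each subsequent bit = prev_binary XOR current_gray:
  B[1] = 1 XOR 0 = 1
  B[2] = 1 XOR 1 = 0
  B[3] = 0 XOR 0 = 0
  B[4] = 0 XOR 1 = 1
  B[5] = 1 XOR 1 = 0
  B[6] = 0 XOR 1 = 1
  B[7] = 1 XOR 1 = 0
  B[8] = 0 XOR 1 = 1
  B[9] = 1 XOR 1 = 0
  B[10] = 0 XOR 0 = 0
  B[11] = 0 XOR 0 = 0
  B[12] = 0 XOR 0 = 0
  B[13] = 0 XOR 0 = 0
  B[14] = 0 XOR 0 = 0
= 110010101000000 (25920 decimal)


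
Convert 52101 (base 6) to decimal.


Positional values (base 6):
  1 × 6^0 = 1 × 1 = 1
  0 × 6^1 = 0 × 6 = 0
  1 × 6^2 = 1 × 36 = 36
  2 × 6^3 = 2 × 216 = 432
  5 × 6^4 = 5 × 1296 = 6480
Sum = 1 + 0 + 36 + 432 + 6480
= 6949


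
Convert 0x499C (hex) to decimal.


Positional values:
Position 0: C × 16^0 = 12 × 1 = 12
Position 1: 9 × 16^1 = 9 × 16 = 144
Position 2: 9 × 16^2 = 9 × 256 = 2304
Position 3: 4 × 16^3 = 4 × 4096 = 16384
Sum = 12 + 144 + 2304 + 16384
= 18844


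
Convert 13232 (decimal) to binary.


Divide by 2 repeatedly:
13232 ÷ 2 = 6616 remainder 0
6616 ÷ 2 = 3308 remainder 0
3308 ÷ 2 = 1654 remainder 0
1654 ÷ 2 = 827 remainder 0
827 ÷ 2 = 413 remainder 1
413 ÷ 2 = 206 remainder 1
206 ÷ 2 = 103 remainder 0
103 ÷ 2 = 51 remainder 1
51 ÷ 2 = 25 remainder 1
25 ÷ 2 = 12 remainder 1
12 ÷ 2 = 6 remainder 0
6 ÷ 2 = 3 remainder 0
3 ÷ 2 = 1 remainder 1
1 ÷ 2 = 0 remainder 1
Reading remainders bottom-up:
= 11001110110000


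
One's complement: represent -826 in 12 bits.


Original: 001100111010
Invert all bits:
  bit 0: 0 → 1
  bit 1: 0 → 1
  bit 2: 1 → 0
  bit 3: 1 → 0
  bit 4: 0 → 1
  bit 5: 0 → 1
  bit 6: 1 → 0
  bit 7: 1 → 0
  bit 8: 1 → 0
  bit 9: 0 → 1
  bit 10: 1 → 0
  bit 11: 0 → 1
= 110011000101


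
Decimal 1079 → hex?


Divide by 16 repeatedly:
1079 ÷ 16 = 67 remainder 7 (7)
67 ÷ 16 = 4 remainder 3 (3)
4 ÷ 16 = 0 remainder 4 (4)
Reading remainders bottom-up:
= 0x437


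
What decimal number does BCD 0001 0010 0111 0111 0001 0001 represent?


Each 4-bit group → digit:
  0001 → 1
  0010 → 2
  0111 → 7
  0111 → 7
  0001 → 1
  0001 → 1
= 127711


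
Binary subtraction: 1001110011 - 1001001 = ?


Align and subtract column by column (LSB to MSB, borrowing when needed):
  1001110011
- 0001001001
  ----------
  col 0: (1 - 0 borrow-in) - 1 → 1 - 1 = 0, borrow out 0
  col 1: (1 - 0 borrow-in) - 0 → 1 - 0 = 1, borrow out 0
  col 2: (0 - 0 borrow-in) - 0 → 0 - 0 = 0, borrow out 0
  col 3: (0 - 0 borrow-in) - 1 → borrow from next column: (0+2) - 1 = 1, borrow out 1
  col 4: (1 - 1 borrow-in) - 0 → 0 - 0 = 0, borrow out 0
  col 5: (1 - 0 borrow-in) - 0 → 1 - 0 = 1, borrow out 0
  col 6: (1 - 0 borrow-in) - 1 → 1 - 1 = 0, borrow out 0
  col 7: (0 - 0 borrow-in) - 0 → 0 - 0 = 0, borrow out 0
  col 8: (0 - 0 borrow-in) - 0 → 0 - 0 = 0, borrow out 0
  col 9: (1 - 0 borrow-in) - 0 → 1 - 0 = 1, borrow out 0
Reading bits MSB→LSB: 1000101010
Strip leading zeros: 1000101010
= 1000101010


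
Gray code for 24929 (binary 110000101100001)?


Binary: 110000101100001
Gray code: G = B XOR (B >> 1)
B >> 1 = 011000010110000
110000101100001 XOR 011000010110000:
  1 XOR 0 = 1
  1 XOR 1 = 0
  0 XOR 1 = 1
  0 XOR 0 = 0
  0 XOR 0 = 0
  0 XOR 0 = 0
  1 XOR 0 = 1
  0 XOR 1 = 1
  1 XOR 0 = 1
  1 XOR 1 = 0
  0 XOR 1 = 1
  0 XOR 0 = 0
  0 XOR 0 = 0
  0 XOR 0 = 0
  1 XOR 0 = 1
= 101000111010001


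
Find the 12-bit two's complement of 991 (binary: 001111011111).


Original: 001111011111
Step 1 - Invert all bits: 110000100000
Step 2 - Add 1: 110000100000 + 1
= 110000100001 (represents -991)


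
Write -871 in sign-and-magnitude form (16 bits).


Sign bit: 1 (negative)
Magnitude: 871 = 000001101100111
= 1000001101100111


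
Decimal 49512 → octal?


Divide by 8 repeatedly:
49512 ÷ 8 = 6189 remainder 0
6189 ÷ 8 = 773 remainder 5
773 ÷ 8 = 96 remainder 5
96 ÷ 8 = 12 remainder 0
12 ÷ 8 = 1 remainder 4
1 ÷ 8 = 0 remainder 1
Reading remainders bottom-up:
= 0o140550


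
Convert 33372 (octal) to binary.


Each octal digit → 3 binary bits:
  3 = 011
  3 = 011
  3 = 011
  7 = 111
  2 = 010
Concatenate: 011 011 011 111 010
= 011011011111010


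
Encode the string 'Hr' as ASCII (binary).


String: 'Hr'  (2 characters)
Per-character ASCII lookup:
  'H': uppercase starts at 65: 'H' = 65 + 7 = 72 → 1001000
  'r': lowercase starts at 97: 'r' = 97 + 17 = 114 → 1110010
= 1001000 1110010


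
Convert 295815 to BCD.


Each digit → 4-bit binary:
  2 → 0010
  9 → 1001
  5 → 0101
  8 → 1000
  1 → 0001
  5 → 0101
= 0010 1001 0101 1000 0001 0101


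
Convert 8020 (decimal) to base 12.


Divide by 12 repeatedly:
8020 ÷ 12 = 668 remainder 4
668 ÷ 12 = 55 remainder 8
55 ÷ 12 = 4 remainder 7
4 ÷ 12 = 0 remainder 4
Reading remainders bottom-up:
= 4784


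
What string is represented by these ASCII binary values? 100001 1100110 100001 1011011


Codes (binary): 100001 1100110 100001 1011011
Per-code ASCII lookup:
  100001 = 33  (special character) → '!'
  1100110 = 102  (range 97-122: lowercase, 102 - 97 = 5) → 'f'
  100001 = 33  (special character) → '!'
  1011011 = 91  (special character) → '['
= '!f!['


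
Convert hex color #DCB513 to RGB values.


Hex: #DCB513
R = DC₁₆ = 220
G = B5₁₆ = 181
B = 13₁₆ = 19
= RGB(220, 181, 19)


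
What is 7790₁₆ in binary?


Each hex digit → 4 binary bits:
  7 = 0111
  7 = 0111
  9 = 1001
  0 = 0000
Concatenate: 0111 0111 1001 0000
= 0111011110010000


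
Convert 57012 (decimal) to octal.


Divide by 8 repeatedly:
57012 ÷ 8 = 7126 remainder 4
7126 ÷ 8 = 890 remainder 6
890 ÷ 8 = 111 remainder 2
111 ÷ 8 = 13 remainder 7
13 ÷ 8 = 1 remainder 5
1 ÷ 8 = 0 remainder 1
Reading remainders bottom-up:
= 0o157264


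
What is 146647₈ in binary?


Each octal digit → 3 binary bits:
  1 = 001
  4 = 100
  6 = 110
  6 = 110
  4 = 100
  7 = 111
Concatenate: 001 100 110 110 100 111
= 001100110110100111


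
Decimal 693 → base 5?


Divide by 5 repeatedly:
693 ÷ 5 = 138 remainder 3
138 ÷ 5 = 27 remainder 3
27 ÷ 5 = 5 remainder 2
5 ÷ 5 = 1 remainder 0
1 ÷ 5 = 0 remainder 1
Reading remainders bottom-up:
= 10233


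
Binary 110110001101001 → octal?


Group into 3-bit groups: 110110001101001
  110 = 6
  110 = 6
  001 = 1
  101 = 5
  001 = 1
= 0o66151


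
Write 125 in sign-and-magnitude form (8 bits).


Sign bit: 0 (positive)
Magnitude: 125 = 1111101
= 01111101


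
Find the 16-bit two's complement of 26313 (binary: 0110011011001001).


Original: 0110011011001001
Step 1 - Invert all bits: 1001100100110110
Step 2 - Add 1: 1001100100110110 + 1
= 1001100100110111 (represents -26313)


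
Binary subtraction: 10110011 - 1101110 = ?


Align and subtract column by column (LSB to MSB, borrowing when needed):
  10110011
- 01101110
  --------
  col 0: (1 - 0 borrow-in) - 0 → 1 - 0 = 1, borrow out 0
  col 1: (1 - 0 borrow-in) - 1 → 1 - 1 = 0, borrow out 0
  col 2: (0 - 0 borrow-in) - 1 → borrow from next column: (0+2) - 1 = 1, borrow out 1
  col 3: (0 - 1 borrow-in) - 1 → borrow from next column: (-1+2) - 1 = 0, borrow out 1
  col 4: (1 - 1 borrow-in) - 0 → 0 - 0 = 0, borrow out 0
  col 5: (1 - 0 borrow-in) - 1 → 1 - 1 = 0, borrow out 0
  col 6: (0 - 0 borrow-in) - 1 → borrow from next column: (0+2) - 1 = 1, borrow out 1
  col 7: (1 - 1 borrow-in) - 0 → 0 - 0 = 0, borrow out 0
Reading bits MSB→LSB: 01000101
Strip leading zeros: 1000101
= 1000101


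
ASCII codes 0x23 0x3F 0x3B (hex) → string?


Codes (hex): 0x23 0x3F 0x3B
Per-code ASCII lookup:
  0x23 = 35  (special character) → '#'
  0x3F = 63  (special character) → '?'
  0x3B = 59  (special character) → ';'
= '#?;'


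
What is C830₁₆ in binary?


Each hex digit → 4 binary bits:
  C = 1100
  8 = 1000
  3 = 0011
  0 = 0000
Concatenate: 1100 1000 0011 0000
= 1100100000110000


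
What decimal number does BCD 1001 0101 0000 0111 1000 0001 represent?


Each 4-bit group → digit:
  1001 → 9
  0101 → 5
  0000 → 0
  0111 → 7
  1000 → 8
  0001 → 1
= 950781


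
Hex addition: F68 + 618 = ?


Align and add column by column (LSB to MSB, each column mod 16 with carry):
  0F68
+ 0618
  ----
  col 0: 8(8) + 8(8) + 0 (carry in) = 16 → 0(0), carry out 1
  col 1: 6(6) + 1(1) + 1 (carry in) = 8 → 8(8), carry out 0
  col 2: F(15) + 6(6) + 0 (carry in) = 21 → 5(5), carry out 1
  col 3: 0(0) + 0(0) + 1 (carry in) = 1 → 1(1), carry out 0
Reading digits MSB→LSB: 1580
Strip leading zeros: 1580
= 0x1580


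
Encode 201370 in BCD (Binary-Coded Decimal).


Each digit → 4-bit binary:
  2 → 0010
  0 → 0000
  1 → 0001
  3 → 0011
  7 → 0111
  0 → 0000
= 0010 0000 0001 0011 0111 0000


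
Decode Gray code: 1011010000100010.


Gray code: 1011010000100010
MSB stays the same: 1
Each subsequent bit = prev_binary XOR current_gray:
  B[1] = 1 XOR 0 = 1
  B[2] = 1 XOR 1 = 0
  B[3] = 0 XOR 1 = 1
  B[4] = 1 XOR 0 = 1
  B[5] = 1 XOR 1 = 0
  B[6] = 0 XOR 0 = 0
  B[7] = 0 XOR 0 = 0
  B[8] = 0 XOR 0 = 0
  B[9] = 0 XOR 0 = 0
  B[10] = 0 XOR 1 = 1
  B[11] = 1 XOR 0 = 1
  B[12] = 1 XOR 0 = 1
  B[13] = 1 XOR 0 = 1
  B[14] = 1 XOR 1 = 0
  B[15] = 0 XOR 0 = 0
= 1101100000111100 (55356 decimal)


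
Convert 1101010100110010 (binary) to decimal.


Positional values:
Bit 1: 1 × 2^1 = 2
Bit 4: 1 × 2^4 = 16
Bit 5: 1 × 2^5 = 32
Bit 8: 1 × 2^8 = 256
Bit 10: 1 × 2^10 = 1024
Bit 12: 1 × 2^12 = 4096
Bit 14: 1 × 2^14 = 16384
Bit 15: 1 × 2^15 = 32768
Sum = 2 + 16 + 32 + 256 + 1024 + 4096 + 16384 + 32768
= 54578


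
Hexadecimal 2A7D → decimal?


Positional values:
Position 0: D × 16^0 = 13 × 1 = 13
Position 1: 7 × 16^1 = 7 × 16 = 112
Position 2: A × 16^2 = 10 × 256 = 2560
Position 3: 2 × 16^3 = 2 × 4096 = 8192
Sum = 13 + 112 + 2560 + 8192
= 10877


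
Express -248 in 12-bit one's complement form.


Original: 000011111000
Invert all bits:
  bit 0: 0 → 1
  bit 1: 0 → 1
  bit 2: 0 → 1
  bit 3: 0 → 1
  bit 4: 1 → 0
  bit 5: 1 → 0
  bit 6: 1 → 0
  bit 7: 1 → 0
  bit 8: 1 → 0
  bit 9: 0 → 1
  bit 10: 0 → 1
  bit 11: 0 → 1
= 111100000111


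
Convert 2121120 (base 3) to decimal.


Positional values (base 3):
  0 × 3^0 = 0 × 1 = 0
  2 × 3^1 = 2 × 3 = 6
  1 × 3^2 = 1 × 9 = 9
  1 × 3^3 = 1 × 27 = 27
  2 × 3^4 = 2 × 81 = 162
  1 × 3^5 = 1 × 243 = 243
  2 × 3^6 = 2 × 729 = 1458
Sum = 0 + 6 + 9 + 27 + 162 + 243 + 1458
= 1905


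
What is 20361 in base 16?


Divide by 16 repeatedly:
20361 ÷ 16 = 1272 remainder 9 (9)
1272 ÷ 16 = 79 remainder 8 (8)
79 ÷ 16 = 4 remainder 15 (F)
4 ÷ 16 = 0 remainder 4 (4)
Reading remainders bottom-up:
= 0x4F89


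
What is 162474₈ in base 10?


Positional values:
Position 0: 4 × 8^0 = 4
Position 1: 7 × 8^1 = 56
Position 2: 4 × 8^2 = 256
Position 3: 2 × 8^3 = 1024
Position 4: 6 × 8^4 = 24576
Position 5: 1 × 8^5 = 32768
Sum = 4 + 56 + 256 + 1024 + 24576 + 32768
= 58684


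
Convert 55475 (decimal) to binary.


Divide by 2 repeatedly:
55475 ÷ 2 = 27737 remainder 1
27737 ÷ 2 = 13868 remainder 1
13868 ÷ 2 = 6934 remainder 0
6934 ÷ 2 = 3467 remainder 0
3467 ÷ 2 = 1733 remainder 1
1733 ÷ 2 = 866 remainder 1
866 ÷ 2 = 433 remainder 0
433 ÷ 2 = 216 remainder 1
216 ÷ 2 = 108 remainder 0
108 ÷ 2 = 54 remainder 0
54 ÷ 2 = 27 remainder 0
27 ÷ 2 = 13 remainder 1
13 ÷ 2 = 6 remainder 1
6 ÷ 2 = 3 remainder 0
3 ÷ 2 = 1 remainder 1
1 ÷ 2 = 0 remainder 1
Reading remainders bottom-up:
= 1101100010110011


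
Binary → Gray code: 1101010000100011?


Binary: 1101010000100011
Gray code: G = B XOR (B >> 1)
B >> 1 = 0110101000010001
1101010000100011 XOR 0110101000010001:
  1 XOR 0 = 1
  1 XOR 1 = 0
  0 XOR 1 = 1
  1 XOR 0 = 1
  0 XOR 1 = 1
  1 XOR 0 = 1
  0 XOR 1 = 1
  0 XOR 0 = 0
  0 XOR 0 = 0
  0 XOR 0 = 0
  1 XOR 0 = 1
  0 XOR 1 = 1
  0 XOR 0 = 0
  0 XOR 0 = 0
  1 XOR 0 = 1
  1 XOR 1 = 0
= 1011111000110010


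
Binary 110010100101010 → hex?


Group into 4-bit nibbles: 0110010100101010
  0110 = 6
  0101 = 5
  0010 = 2
  1010 = A
= 0x652A


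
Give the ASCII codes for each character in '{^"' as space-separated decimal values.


String: '{^"'  (3 characters)
Per-character ASCII lookup:
  '{': special character: '{' = 123
  '^': special character: '^' = 94
  '"': special character: '"' = 34
= 123 94 34


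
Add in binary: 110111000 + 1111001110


Align and add column by column (LSB to MSB, carry propagating):
  00110111000
+ 01111001110
  -----------
  col 0: 0 + 0 + 0 (carry in) = 0 → bit 0, carry out 0
  col 1: 0 + 1 + 0 (carry in) = 1 → bit 1, carry out 0
  col 2: 0 + 1 + 0 (carry in) = 1 → bit 1, carry out 0
  col 3: 1 + 1 + 0 (carry in) = 2 → bit 0, carry out 1
  col 4: 1 + 0 + 1 (carry in) = 2 → bit 0, carry out 1
  col 5: 1 + 0 + 1 (carry in) = 2 → bit 0, carry out 1
  col 6: 0 + 1 + 1 (carry in) = 2 → bit 0, carry out 1
  col 7: 1 + 1 + 1 (carry in) = 3 → bit 1, carry out 1
  col 8: 1 + 1 + 1 (carry in) = 3 → bit 1, carry out 1
  col 9: 0 + 1 + 1 (carry in) = 2 → bit 0, carry out 1
  col 10: 0 + 0 + 1 (carry in) = 1 → bit 1, carry out 0
Reading bits MSB→LSB: 10110000110
Strip leading zeros: 10110000110
= 10110000110


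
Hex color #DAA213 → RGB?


Hex: #DAA213
R = DA₁₆ = 218
G = A2₁₆ = 162
B = 13₁₆ = 19
= RGB(218, 162, 19)


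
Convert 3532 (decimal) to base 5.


Divide by 5 repeatedly:
3532 ÷ 5 = 706 remainder 2
706 ÷ 5 = 141 remainder 1
141 ÷ 5 = 28 remainder 1
28 ÷ 5 = 5 remainder 3
5 ÷ 5 = 1 remainder 0
1 ÷ 5 = 0 remainder 1
Reading remainders bottom-up:
= 103112


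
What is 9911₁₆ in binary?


Each hex digit → 4 binary bits:
  9 = 1001
  9 = 1001
  1 = 0001
  1 = 0001
Concatenate: 1001 1001 0001 0001
= 1001100100010001


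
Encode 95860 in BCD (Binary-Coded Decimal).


Each digit → 4-bit binary:
  9 → 1001
  5 → 0101
  8 → 1000
  6 → 0110
  0 → 0000
= 1001 0101 1000 0110 0000


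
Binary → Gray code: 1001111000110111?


Binary: 1001111000110111
Gray code: G = B XOR (B >> 1)
B >> 1 = 0100111100011011
1001111000110111 XOR 0100111100011011:
  1 XOR 0 = 1
  0 XOR 1 = 1
  0 XOR 0 = 0
  1 XOR 0 = 1
  1 XOR 1 = 0
  1 XOR 1 = 0
  1 XOR 1 = 0
  0 XOR 1 = 1
  0 XOR 0 = 0
  0 XOR 0 = 0
  1 XOR 0 = 1
  1 XOR 1 = 0
  0 XOR 1 = 1
  1 XOR 0 = 1
  1 XOR 1 = 0
  1 XOR 1 = 0
= 1101000100101100


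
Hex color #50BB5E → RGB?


Hex: #50BB5E
R = 50₁₆ = 80
G = BB₁₆ = 187
B = 5E₁₆ = 94
= RGB(80, 187, 94)


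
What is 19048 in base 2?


Divide by 2 repeatedly:
19048 ÷ 2 = 9524 remainder 0
9524 ÷ 2 = 4762 remainder 0
4762 ÷ 2 = 2381 remainder 0
2381 ÷ 2 = 1190 remainder 1
1190 ÷ 2 = 595 remainder 0
595 ÷ 2 = 297 remainder 1
297 ÷ 2 = 148 remainder 1
148 ÷ 2 = 74 remainder 0
74 ÷ 2 = 37 remainder 0
37 ÷ 2 = 18 remainder 1
18 ÷ 2 = 9 remainder 0
9 ÷ 2 = 4 remainder 1
4 ÷ 2 = 2 remainder 0
2 ÷ 2 = 1 remainder 0
1 ÷ 2 = 0 remainder 1
Reading remainders bottom-up:
= 100101001101000


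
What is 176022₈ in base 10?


Positional values:
Position 0: 2 × 8^0 = 2
Position 1: 2 × 8^1 = 16
Position 2: 0 × 8^2 = 0
Position 3: 6 × 8^3 = 3072
Position 4: 7 × 8^4 = 28672
Position 5: 1 × 8^5 = 32768
Sum = 2 + 16 + 0 + 3072 + 28672 + 32768
= 64530


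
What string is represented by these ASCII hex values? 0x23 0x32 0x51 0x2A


Codes (hex): 0x23 0x32 0x51 0x2A
Per-code ASCII lookup:
  0x23 = 35  (special character) → '#'
  0x32 = 50  (range 48-57: digits, 50 - 48 = 2) → '2'
  0x51 = 81  (range 65-90: uppercase, 81 - 65 = 16) → 'Q'
  0x2A = 42  (special character) → '*'
= '#2Q*'


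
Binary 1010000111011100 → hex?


Group into 4-bit nibbles: 1010000111011100
  1010 = A
  0001 = 1
  1101 = D
  1100 = C
= 0xA1DC


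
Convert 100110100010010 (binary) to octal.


Group into 3-bit groups: 100110100010010
  100 = 4
  110 = 6
  100 = 4
  010 = 2
  010 = 2
= 0o46422


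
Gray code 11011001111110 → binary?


Gray code: 11011001111110
MSB stays the same: 1
Each subsequent bit = prev_binary XOR current_gray:
  B[1] = 1 XOR 1 = 0
  B[2] = 0 XOR 0 = 0
  B[3] = 0 XOR 1 = 1
  B[4] = 1 XOR 1 = 0
  B[5] = 0 XOR 0 = 0
  B[6] = 0 XOR 0 = 0
  B[7] = 0 XOR 1 = 1
  B[8] = 1 XOR 1 = 0
  B[9] = 0 XOR 1 = 1
  B[10] = 1 XOR 1 = 0
  B[11] = 0 XOR 1 = 1
  B[12] = 1 XOR 1 = 0
  B[13] = 0 XOR 0 = 0
= 10010001010100 (9300 decimal)


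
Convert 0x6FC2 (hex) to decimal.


Positional values:
Position 0: 2 × 16^0 = 2 × 1 = 2
Position 1: C × 16^1 = 12 × 16 = 192
Position 2: F × 16^2 = 15 × 256 = 3840
Position 3: 6 × 16^3 = 6 × 4096 = 24576
Sum = 2 + 192 + 3840 + 24576
= 28610


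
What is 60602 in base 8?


Divide by 8 repeatedly:
60602 ÷ 8 = 7575 remainder 2
7575 ÷ 8 = 946 remainder 7
946 ÷ 8 = 118 remainder 2
118 ÷ 8 = 14 remainder 6
14 ÷ 8 = 1 remainder 6
1 ÷ 8 = 0 remainder 1
Reading remainders bottom-up:
= 0o166272


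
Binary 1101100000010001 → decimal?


Positional values:
Bit 0: 1 × 2^0 = 1
Bit 4: 1 × 2^4 = 16
Bit 11: 1 × 2^11 = 2048
Bit 12: 1 × 2^12 = 4096
Bit 14: 1 × 2^14 = 16384
Bit 15: 1 × 2^15 = 32768
Sum = 1 + 16 + 2048 + 4096 + 16384 + 32768
= 55313


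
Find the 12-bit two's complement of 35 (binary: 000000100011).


Original: 000000100011
Step 1 - Invert all bits: 111111011100
Step 2 - Add 1: 111111011100 + 1
= 111111011101 (represents -35)


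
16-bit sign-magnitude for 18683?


Sign bit: 0 (positive)
Magnitude: 18683 = 100100011111011
= 0100100011111011


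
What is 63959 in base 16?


Divide by 16 repeatedly:
63959 ÷ 16 = 3997 remainder 7 (7)
3997 ÷ 16 = 249 remainder 13 (D)
249 ÷ 16 = 15 remainder 9 (9)
15 ÷ 16 = 0 remainder 15 (F)
Reading remainders bottom-up:
= 0xF9D7


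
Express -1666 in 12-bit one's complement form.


Original: 011010000010
Invert all bits:
  bit 0: 0 → 1
  bit 1: 1 → 0
  bit 2: 1 → 0
  bit 3: 0 → 1
  bit 4: 1 → 0
  bit 5: 0 → 1
  bit 6: 0 → 1
  bit 7: 0 → 1
  bit 8: 0 → 1
  bit 9: 0 → 1
  bit 10: 1 → 0
  bit 11: 0 → 1
= 100101111101


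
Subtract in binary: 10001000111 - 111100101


Align and subtract column by column (LSB to MSB, borrowing when needed):
  10001000111
- 00111100101
  -----------
  col 0: (1 - 0 borrow-in) - 1 → 1 - 1 = 0, borrow out 0
  col 1: (1 - 0 borrow-in) - 0 → 1 - 0 = 1, borrow out 0
  col 2: (1 - 0 borrow-in) - 1 → 1 - 1 = 0, borrow out 0
  col 3: (0 - 0 borrow-in) - 0 → 0 - 0 = 0, borrow out 0
  col 4: (0 - 0 borrow-in) - 0 → 0 - 0 = 0, borrow out 0
  col 5: (0 - 0 borrow-in) - 1 → borrow from next column: (0+2) - 1 = 1, borrow out 1
  col 6: (1 - 1 borrow-in) - 1 → borrow from next column: (0+2) - 1 = 1, borrow out 1
  col 7: (0 - 1 borrow-in) - 1 → borrow from next column: (-1+2) - 1 = 0, borrow out 1
  col 8: (0 - 1 borrow-in) - 1 → borrow from next column: (-1+2) - 1 = 0, borrow out 1
  col 9: (0 - 1 borrow-in) - 0 → borrow from next column: (-1+2) - 0 = 1, borrow out 1
  col 10: (1 - 1 borrow-in) - 0 → 0 - 0 = 0, borrow out 0
Reading bits MSB→LSB: 01001100010
Strip leading zeros: 1001100010
= 1001100010


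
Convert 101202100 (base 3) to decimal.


Positional values (base 3):
  0 × 3^0 = 0 × 1 = 0
  0 × 3^1 = 0 × 3 = 0
  1 × 3^2 = 1 × 9 = 9
  2 × 3^3 = 2 × 27 = 54
  0 × 3^4 = 0 × 81 = 0
  2 × 3^5 = 2 × 243 = 486
  1 × 3^6 = 1 × 729 = 729
  0 × 3^7 = 0 × 2187 = 0
  1 × 3^8 = 1 × 6561 = 6561
Sum = 0 + 0 + 9 + 54 + 0 + 486 + 729 + 0 + 6561
= 7839


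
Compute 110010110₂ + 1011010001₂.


Align and add column by column (LSB to MSB, carry propagating):
  00110010110
+ 01011010001
  -----------
  col 0: 0 + 1 + 0 (carry in) = 1 → bit 1, carry out 0
  col 1: 1 + 0 + 0 (carry in) = 1 → bit 1, carry out 0
  col 2: 1 + 0 + 0 (carry in) = 1 → bit 1, carry out 0
  col 3: 0 + 0 + 0 (carry in) = 0 → bit 0, carry out 0
  col 4: 1 + 1 + 0 (carry in) = 2 → bit 0, carry out 1
  col 5: 0 + 0 + 1 (carry in) = 1 → bit 1, carry out 0
  col 6: 0 + 1 + 0 (carry in) = 1 → bit 1, carry out 0
  col 7: 1 + 1 + 0 (carry in) = 2 → bit 0, carry out 1
  col 8: 1 + 0 + 1 (carry in) = 2 → bit 0, carry out 1
  col 9: 0 + 1 + 1 (carry in) = 2 → bit 0, carry out 1
  col 10: 0 + 0 + 1 (carry in) = 1 → bit 1, carry out 0
Reading bits MSB→LSB: 10001100111
Strip leading zeros: 10001100111
= 10001100111


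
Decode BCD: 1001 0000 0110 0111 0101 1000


Each 4-bit group → digit:
  1001 → 9
  0000 → 0
  0110 → 6
  0111 → 7
  0101 → 5
  1000 → 8
= 906758


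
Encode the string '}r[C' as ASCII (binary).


String: '}r[C'  (4 characters)
Per-character ASCII lookup:
  '}': special character: '}' = 125 → 1111101
  'r': lowercase starts at 97: 'r' = 97 + 17 = 114 → 1110010
  '[': special character: '[' = 91 → 1011011
  'C': uppercase starts at 65: 'C' = 65 + 2 = 67 → 1000011
= 1111101 1110010 1011011 1000011


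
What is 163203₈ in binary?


Each octal digit → 3 binary bits:
  1 = 001
  6 = 110
  3 = 011
  2 = 010
  0 = 000
  3 = 011
Concatenate: 001 110 011 010 000 011
= 001110011010000011


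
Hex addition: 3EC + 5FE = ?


Align and add column by column (LSB to MSB, each column mod 16 with carry):
  03EC
+ 05FE
  ----
  col 0: C(12) + E(14) + 0 (carry in) = 26 → A(10), carry out 1
  col 1: E(14) + F(15) + 1 (carry in) = 30 → E(14), carry out 1
  col 2: 3(3) + 5(5) + 1 (carry in) = 9 → 9(9), carry out 0
  col 3: 0(0) + 0(0) + 0 (carry in) = 0 → 0(0), carry out 0
Reading digits MSB→LSB: 09EA
Strip leading zeros: 9EA
= 0x9EA


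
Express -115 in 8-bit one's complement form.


Original: 01110011
Invert all bits:
  bit 0: 0 → 1
  bit 1: 1 → 0
  bit 2: 1 → 0
  bit 3: 1 → 0
  bit 4: 0 → 1
  bit 5: 0 → 1
  bit 6: 1 → 0
  bit 7: 1 → 0
= 10001100


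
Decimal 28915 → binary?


Divide by 2 repeatedly:
28915 ÷ 2 = 14457 remainder 1
14457 ÷ 2 = 7228 remainder 1
7228 ÷ 2 = 3614 remainder 0
3614 ÷ 2 = 1807 remainder 0
1807 ÷ 2 = 903 remainder 1
903 ÷ 2 = 451 remainder 1
451 ÷ 2 = 225 remainder 1
225 ÷ 2 = 112 remainder 1
112 ÷ 2 = 56 remainder 0
56 ÷ 2 = 28 remainder 0
28 ÷ 2 = 14 remainder 0
14 ÷ 2 = 7 remainder 0
7 ÷ 2 = 3 remainder 1
3 ÷ 2 = 1 remainder 1
1 ÷ 2 = 0 remainder 1
Reading remainders bottom-up:
= 111000011110011


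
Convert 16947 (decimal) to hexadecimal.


Divide by 16 repeatedly:
16947 ÷ 16 = 1059 remainder 3 (3)
1059 ÷ 16 = 66 remainder 3 (3)
66 ÷ 16 = 4 remainder 2 (2)
4 ÷ 16 = 0 remainder 4 (4)
Reading remainders bottom-up:
= 0x4233


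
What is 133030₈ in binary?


Each octal digit → 3 binary bits:
  1 = 001
  3 = 011
  3 = 011
  0 = 000
  3 = 011
  0 = 000
Concatenate: 001 011 011 000 011 000
= 001011011000011000


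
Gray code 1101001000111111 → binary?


Gray code: 1101001000111111
MSB stays the same: 1
Each subsequent bit = prev_binary XOR current_gray:
  B[1] = 1 XOR 1 = 0
  B[2] = 0 XOR 0 = 0
  B[3] = 0 XOR 1 = 1
  B[4] = 1 XOR 0 = 1
  B[5] = 1 XOR 0 = 1
  B[6] = 1 XOR 1 = 0
  B[7] = 0 XOR 0 = 0
  B[8] = 0 XOR 0 = 0
  B[9] = 0 XOR 0 = 0
  B[10] = 0 XOR 1 = 1
  B[11] = 1 XOR 1 = 0
  B[12] = 0 XOR 1 = 1
  B[13] = 1 XOR 1 = 0
  B[14] = 0 XOR 1 = 1
  B[15] = 1 XOR 1 = 0
= 1001110000101010 (39978 decimal)


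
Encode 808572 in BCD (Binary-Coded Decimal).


Each digit → 4-bit binary:
  8 → 1000
  0 → 0000
  8 → 1000
  5 → 0101
  7 → 0111
  2 → 0010
= 1000 0000 1000 0101 0111 0010


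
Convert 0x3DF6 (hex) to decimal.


Positional values:
Position 0: 6 × 16^0 = 6 × 1 = 6
Position 1: F × 16^1 = 15 × 16 = 240
Position 2: D × 16^2 = 13 × 256 = 3328
Position 3: 3 × 16^3 = 3 × 4096 = 12288
Sum = 6 + 240 + 3328 + 12288
= 15862


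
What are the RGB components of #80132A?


Hex: #80132A
R = 80₁₆ = 128
G = 13₁₆ = 19
B = 2A₁₆ = 42
= RGB(128, 19, 42)


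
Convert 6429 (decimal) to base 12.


Divide by 12 repeatedly:
6429 ÷ 12 = 535 remainder 9
535 ÷ 12 = 44 remainder 7
44 ÷ 12 = 3 remainder 8
3 ÷ 12 = 0 remainder 3
Reading remainders bottom-up:
= 3879


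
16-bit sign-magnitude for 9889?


Sign bit: 0 (positive)
Magnitude: 9889 = 010011010100001
= 0010011010100001


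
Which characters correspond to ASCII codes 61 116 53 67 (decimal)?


Codes (decimal): 61 116 53 67
Per-code ASCII lookup:
  61  (special character) → '='
  116  (range 97-122: lowercase, 116 - 97 = 19) → 't'
  53  (range 48-57: digits, 53 - 48 = 5) → '5'
  67  (range 65-90: uppercase, 67 - 65 = 2) → 'C'
= '=t5C'


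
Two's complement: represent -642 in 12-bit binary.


Original: 001010000010
Step 1 - Invert all bits: 110101111101
Step 2 - Add 1: 110101111101 + 1
= 110101111110 (represents -642)


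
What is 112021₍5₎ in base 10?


Positional values (base 5):
  1 × 5^0 = 1 × 1 = 1
  2 × 5^1 = 2 × 5 = 10
  0 × 5^2 = 0 × 25 = 0
  2 × 5^3 = 2 × 125 = 250
  1 × 5^4 = 1 × 625 = 625
  1 × 5^5 = 1 × 3125 = 3125
Sum = 1 + 10 + 0 + 250 + 625 + 3125
= 4011


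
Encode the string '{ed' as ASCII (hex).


String: '{ed'  (3 characters)
Per-character ASCII lookup:
  '{': special character: '{' = 123 → 0x7B
  'e': lowercase starts at 97: 'e' = 97 + 4 = 101 → 0x65
  'd': lowercase starts at 97: 'd' = 97 + 3 = 100 → 0x64
= 0x7B 0x65 0x64


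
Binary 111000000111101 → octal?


Group into 3-bit groups: 111000000111101
  111 = 7
  000 = 0
  000 = 0
  111 = 7
  101 = 5
= 0o70075


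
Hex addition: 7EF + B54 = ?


Align and add column by column (LSB to MSB, each column mod 16 with carry):
  07EF
+ 0B54
  ----
  col 0: F(15) + 4(4) + 0 (carry in) = 19 → 3(3), carry out 1
  col 1: E(14) + 5(5) + 1 (carry in) = 20 → 4(4), carry out 1
  col 2: 7(7) + B(11) + 1 (carry in) = 19 → 3(3), carry out 1
  col 3: 0(0) + 0(0) + 1 (carry in) = 1 → 1(1), carry out 0
Reading digits MSB→LSB: 1343
Strip leading zeros: 1343
= 0x1343


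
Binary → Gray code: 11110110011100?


Binary: 11110110011100
Gray code: G = B XOR (B >> 1)
B >> 1 = 01111011001110
11110110011100 XOR 01111011001110:
  1 XOR 0 = 1
  1 XOR 1 = 0
  1 XOR 1 = 0
  1 XOR 1 = 0
  0 XOR 1 = 1
  1 XOR 0 = 1
  1 XOR 1 = 0
  0 XOR 1 = 1
  0 XOR 0 = 0
  1 XOR 0 = 1
  1 XOR 1 = 0
  1 XOR 1 = 0
  0 XOR 1 = 1
  0 XOR 0 = 0
= 10001101010010


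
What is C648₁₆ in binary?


Each hex digit → 4 binary bits:
  C = 1100
  6 = 0110
  4 = 0100
  8 = 1000
Concatenate: 1100 0110 0100 1000
= 1100011001001000


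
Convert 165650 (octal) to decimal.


Positional values:
Position 0: 0 × 8^0 = 0
Position 1: 5 × 8^1 = 40
Position 2: 6 × 8^2 = 384
Position 3: 5 × 8^3 = 2560
Position 4: 6 × 8^4 = 24576
Position 5: 1 × 8^5 = 32768
Sum = 0 + 40 + 384 + 2560 + 24576 + 32768
= 60328


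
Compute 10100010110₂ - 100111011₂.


Align and subtract column by column (LSB to MSB, borrowing when needed):
  10100010110
- 00100111011
  -----------
  col 0: (0 - 0 borrow-in) - 1 → borrow from next column: (0+2) - 1 = 1, borrow out 1
  col 1: (1 - 1 borrow-in) - 1 → borrow from next column: (0+2) - 1 = 1, borrow out 1
  col 2: (1 - 1 borrow-in) - 0 → 0 - 0 = 0, borrow out 0
  col 3: (0 - 0 borrow-in) - 1 → borrow from next column: (0+2) - 1 = 1, borrow out 1
  col 4: (1 - 1 borrow-in) - 1 → borrow from next column: (0+2) - 1 = 1, borrow out 1
  col 5: (0 - 1 borrow-in) - 1 → borrow from next column: (-1+2) - 1 = 0, borrow out 1
  col 6: (0 - 1 borrow-in) - 0 → borrow from next column: (-1+2) - 0 = 1, borrow out 1
  col 7: (0 - 1 borrow-in) - 0 → borrow from next column: (-1+2) - 0 = 1, borrow out 1
  col 8: (1 - 1 borrow-in) - 1 → borrow from next column: (0+2) - 1 = 1, borrow out 1
  col 9: (0 - 1 borrow-in) - 0 → borrow from next column: (-1+2) - 0 = 1, borrow out 1
  col 10: (1 - 1 borrow-in) - 0 → 0 - 0 = 0, borrow out 0
Reading bits MSB→LSB: 01111011011
Strip leading zeros: 1111011011
= 1111011011


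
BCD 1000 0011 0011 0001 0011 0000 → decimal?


Each 4-bit group → digit:
  1000 → 8
  0011 → 3
  0011 → 3
  0001 → 1
  0011 → 3
  0000 → 0
= 833130


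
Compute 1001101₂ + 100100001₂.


Align and add column by column (LSB to MSB, carry propagating):
  0001001101
+ 0100100001
  ----------
  col 0: 1 + 1 + 0 (carry in) = 2 → bit 0, carry out 1
  col 1: 0 + 0 + 1 (carry in) = 1 → bit 1, carry out 0
  col 2: 1 + 0 + 0 (carry in) = 1 → bit 1, carry out 0
  col 3: 1 + 0 + 0 (carry in) = 1 → bit 1, carry out 0
  col 4: 0 + 0 + 0 (carry in) = 0 → bit 0, carry out 0
  col 5: 0 + 1 + 0 (carry in) = 1 → bit 1, carry out 0
  col 6: 1 + 0 + 0 (carry in) = 1 → bit 1, carry out 0
  col 7: 0 + 0 + 0 (carry in) = 0 → bit 0, carry out 0
  col 8: 0 + 1 + 0 (carry in) = 1 → bit 1, carry out 0
  col 9: 0 + 0 + 0 (carry in) = 0 → bit 0, carry out 0
Reading bits MSB→LSB: 0101101110
Strip leading zeros: 101101110
= 101101110


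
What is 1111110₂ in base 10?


Positional values:
Bit 1: 1 × 2^1 = 2
Bit 2: 1 × 2^2 = 4
Bit 3: 1 × 2^3 = 8
Bit 4: 1 × 2^4 = 16
Bit 5: 1 × 2^5 = 32
Bit 6: 1 × 2^6 = 64
Sum = 2 + 4 + 8 + 16 + 32 + 64
= 126


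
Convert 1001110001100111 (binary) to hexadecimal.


Group into 4-bit nibbles: 1001110001100111
  1001 = 9
  1100 = C
  0110 = 6
  0111 = 7
= 0x9C67


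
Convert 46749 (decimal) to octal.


Divide by 8 repeatedly:
46749 ÷ 8 = 5843 remainder 5
5843 ÷ 8 = 730 remainder 3
730 ÷ 8 = 91 remainder 2
91 ÷ 8 = 11 remainder 3
11 ÷ 8 = 1 remainder 3
1 ÷ 8 = 0 remainder 1
Reading remainders bottom-up:
= 0o133235


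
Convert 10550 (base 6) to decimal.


Positional values (base 6):
  0 × 6^0 = 0 × 1 = 0
  5 × 6^1 = 5 × 6 = 30
  5 × 6^2 = 5 × 36 = 180
  0 × 6^3 = 0 × 216 = 0
  1 × 6^4 = 1 × 1296 = 1296
Sum = 0 + 30 + 180 + 0 + 1296
= 1506


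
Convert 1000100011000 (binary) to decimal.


Positional values:
Bit 3: 1 × 2^3 = 8
Bit 4: 1 × 2^4 = 16
Bit 8: 1 × 2^8 = 256
Bit 12: 1 × 2^12 = 4096
Sum = 8 + 16 + 256 + 4096
= 4376


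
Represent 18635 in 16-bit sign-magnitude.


Sign bit: 0 (positive)
Magnitude: 18635 = 100100011001011
= 0100100011001011


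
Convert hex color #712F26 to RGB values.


Hex: #712F26
R = 71₁₆ = 113
G = 2F₁₆ = 47
B = 26₁₆ = 38
= RGB(113, 47, 38)


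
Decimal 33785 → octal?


Divide by 8 repeatedly:
33785 ÷ 8 = 4223 remainder 1
4223 ÷ 8 = 527 remainder 7
527 ÷ 8 = 65 remainder 7
65 ÷ 8 = 8 remainder 1
8 ÷ 8 = 1 remainder 0
1 ÷ 8 = 0 remainder 1
Reading remainders bottom-up:
= 0o101771


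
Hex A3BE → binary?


Each hex digit → 4 binary bits:
  A = 1010
  3 = 0011
  B = 1011
  E = 1110
Concatenate: 1010 0011 1011 1110
= 1010001110111110


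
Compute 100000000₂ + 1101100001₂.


Align and add column by column (LSB to MSB, carry propagating):
  00100000000
+ 01101100001
  -----------
  col 0: 0 + 1 + 0 (carry in) = 1 → bit 1, carry out 0
  col 1: 0 + 0 + 0 (carry in) = 0 → bit 0, carry out 0
  col 2: 0 + 0 + 0 (carry in) = 0 → bit 0, carry out 0
  col 3: 0 + 0 + 0 (carry in) = 0 → bit 0, carry out 0
  col 4: 0 + 0 + 0 (carry in) = 0 → bit 0, carry out 0
  col 5: 0 + 1 + 0 (carry in) = 1 → bit 1, carry out 0
  col 6: 0 + 1 + 0 (carry in) = 1 → bit 1, carry out 0
  col 7: 0 + 0 + 0 (carry in) = 0 → bit 0, carry out 0
  col 8: 1 + 1 + 0 (carry in) = 2 → bit 0, carry out 1
  col 9: 0 + 1 + 1 (carry in) = 2 → bit 0, carry out 1
  col 10: 0 + 0 + 1 (carry in) = 1 → bit 1, carry out 0
Reading bits MSB→LSB: 10001100001
Strip leading zeros: 10001100001
= 10001100001


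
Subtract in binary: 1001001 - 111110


Align and subtract column by column (LSB to MSB, borrowing when needed):
  1001001
- 0111110
  -------
  col 0: (1 - 0 borrow-in) - 0 → 1 - 0 = 1, borrow out 0
  col 1: (0 - 0 borrow-in) - 1 → borrow from next column: (0+2) - 1 = 1, borrow out 1
  col 2: (0 - 1 borrow-in) - 1 → borrow from next column: (-1+2) - 1 = 0, borrow out 1
  col 3: (1 - 1 borrow-in) - 1 → borrow from next column: (0+2) - 1 = 1, borrow out 1
  col 4: (0 - 1 borrow-in) - 1 → borrow from next column: (-1+2) - 1 = 0, borrow out 1
  col 5: (0 - 1 borrow-in) - 1 → borrow from next column: (-1+2) - 1 = 0, borrow out 1
  col 6: (1 - 1 borrow-in) - 0 → 0 - 0 = 0, borrow out 0
Reading bits MSB→LSB: 0001011
Strip leading zeros: 1011
= 1011


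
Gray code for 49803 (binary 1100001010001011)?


Binary: 1100001010001011
Gray code: G = B XOR (B >> 1)
B >> 1 = 0110000101000101
1100001010001011 XOR 0110000101000101:
  1 XOR 0 = 1
  1 XOR 1 = 0
  0 XOR 1 = 1
  0 XOR 0 = 0
  0 XOR 0 = 0
  0 XOR 0 = 0
  1 XOR 0 = 1
  0 XOR 1 = 1
  1 XOR 0 = 1
  0 XOR 1 = 1
  0 XOR 0 = 0
  0 XOR 0 = 0
  1 XOR 0 = 1
  0 XOR 1 = 1
  1 XOR 0 = 1
  1 XOR 1 = 0
= 1010001111001110


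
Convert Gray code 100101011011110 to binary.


Gray code: 100101011011110
MSB stays the same: 1
Each subsequent bit = prev_binary XOR current_gray:
  B[1] = 1 XOR 0 = 1
  B[2] = 1 XOR 0 = 1
  B[3] = 1 XOR 1 = 0
  B[4] = 0 XOR 0 = 0
  B[5] = 0 XOR 1 = 1
  B[6] = 1 XOR 0 = 1
  B[7] = 1 XOR 1 = 0
  B[8] = 0 XOR 1 = 1
  B[9] = 1 XOR 0 = 1
  B[10] = 1 XOR 1 = 0
  B[11] = 0 XOR 1 = 1
  B[12] = 1 XOR 1 = 0
  B[13] = 0 XOR 1 = 1
  B[14] = 1 XOR 0 = 1
= 111001101101011 (29547 decimal)


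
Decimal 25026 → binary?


Divide by 2 repeatedly:
25026 ÷ 2 = 12513 remainder 0
12513 ÷ 2 = 6256 remainder 1
6256 ÷ 2 = 3128 remainder 0
3128 ÷ 2 = 1564 remainder 0
1564 ÷ 2 = 782 remainder 0
782 ÷ 2 = 391 remainder 0
391 ÷ 2 = 195 remainder 1
195 ÷ 2 = 97 remainder 1
97 ÷ 2 = 48 remainder 1
48 ÷ 2 = 24 remainder 0
24 ÷ 2 = 12 remainder 0
12 ÷ 2 = 6 remainder 0
6 ÷ 2 = 3 remainder 0
3 ÷ 2 = 1 remainder 1
1 ÷ 2 = 0 remainder 1
Reading remainders bottom-up:
= 110000111000010


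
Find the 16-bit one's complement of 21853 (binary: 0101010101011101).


Original: 0101010101011101
Invert all bits:
  bit 0: 0 → 1
  bit 1: 1 → 0
  bit 2: 0 → 1
  bit 3: 1 → 0
  bit 4: 0 → 1
  bit 5: 1 → 0
  bit 6: 0 → 1
  bit 7: 1 → 0
  bit 8: 0 → 1
  bit 9: 1 → 0
  bit 10: 0 → 1
  bit 11: 1 → 0
  bit 12: 1 → 0
  bit 13: 1 → 0
  bit 14: 0 → 1
  bit 15: 1 → 0
= 1010101010100010
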